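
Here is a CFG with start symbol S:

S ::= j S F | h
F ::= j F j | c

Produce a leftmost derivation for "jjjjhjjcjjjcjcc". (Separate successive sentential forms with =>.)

S=>jSF=>jjSFF=>jjjSFFF=>jjjjSFFFF=>jjjjhFFFF=>jjjjhjFjFFF=>jjjjhjjFjjFFF=>jjjjhjjcjjFFF=>jjjjhjjcjjjFjFF=>jjjjhjjcjjjcjFF=>jjjjhjjcjjjcjcF=>jjjjhjjcjjjcjcc

S => jSF   [S ::= j S F]
jSF => jjSFF   [S ::= j S F]
jjSFF => jjjSFFF   [S ::= j S F]
jjjSFFF => jjjjSFFFF   [S ::= j S F]
jjjjSFFFF => jjjjhFFFF   [S ::= h]
jjjjhFFFF => jjjjhjFjFFF   [F ::= j F j]
jjjjhjFjFFF => jjjjhjjFjjFFF   [F ::= j F j]
jjjjhjjFjjFFF => jjjjhjjcjjFFF   [F ::= c]
jjjjhjjcjjFFF => jjjjhjjcjjjFjFF   [F ::= j F j]
jjjjhjjcjjjFjFF => jjjjhjjcjjjcjFF   [F ::= c]
jjjjhjjcjjjcjFF => jjjjhjjcjjjcjcF   [F ::= c]
jjjjhjjcjjjcjcF => jjjjhjjcjjjcjcc   [F ::= c]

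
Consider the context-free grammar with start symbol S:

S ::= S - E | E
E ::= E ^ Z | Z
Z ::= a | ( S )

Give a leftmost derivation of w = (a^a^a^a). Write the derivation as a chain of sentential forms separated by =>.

S => E => Z => (S) => (E) => (E^Z) => (E^Z^Z) => (E^Z^Z^Z) => (Z^Z^Z^Z) => (a^Z^Z^Z) => (a^a^Z^Z) => (a^a^a^Z) => (a^a^a^a)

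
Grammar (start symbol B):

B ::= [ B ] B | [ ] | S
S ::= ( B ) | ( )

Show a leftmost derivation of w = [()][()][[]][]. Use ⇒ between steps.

B ⇒ [B]B   [B ::= [ B ] B]
[B]B ⇒ [S]B   [B ::= S]
[S]B ⇒ [()]B   [S ::= ( )]
[()]B ⇒ [()][B]B   [B ::= [ B ] B]
[()][B]B ⇒ [()][S]B   [B ::= S]
[()][S]B ⇒ [()][()]B   [S ::= ( )]
[()][()]B ⇒ [()][()][B]B   [B ::= [ B ] B]
[()][()][B]B ⇒ [()][()][[]]B   [B ::= [ ]]
[()][()][[]]B ⇒ [()][()][[]][]   [B ::= [ ]]

B⇒[B]B⇒[S]B⇒[()]B⇒[()][B]B⇒[()][S]B⇒[()][()]B⇒[()][()][B]B⇒[()][()][[]]B⇒[()][()][[]][]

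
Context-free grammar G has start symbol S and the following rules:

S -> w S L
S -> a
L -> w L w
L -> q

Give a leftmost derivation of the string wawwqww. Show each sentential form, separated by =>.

S => wSL => waL => wawLw => wawwLww => wawwqww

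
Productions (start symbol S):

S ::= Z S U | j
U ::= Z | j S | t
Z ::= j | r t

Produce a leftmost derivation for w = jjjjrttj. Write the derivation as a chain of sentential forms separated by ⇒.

S ⇒ ZSU ⇒ jSU ⇒ jZSUU ⇒ jjSUU ⇒ jjZSUUU ⇒ jjjSUUU ⇒ jjjjUUU ⇒ jjjjZUU ⇒ jjjjrtUU ⇒ jjjjrttU ⇒ jjjjrttZ ⇒ jjjjrttj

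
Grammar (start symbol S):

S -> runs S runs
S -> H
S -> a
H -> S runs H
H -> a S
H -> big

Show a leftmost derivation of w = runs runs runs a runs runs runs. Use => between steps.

S => runs S runs   [S -> runs S runs]
runs S runs => runs runs S runs runs   [S -> runs S runs]
runs runs S runs runs => runs runs runs S runs runs runs   [S -> runs S runs]
runs runs runs S runs runs runs => runs runs runs a runs runs runs   [S -> a]

S => runs S runs => runs runs S runs runs => runs runs runs S runs runs runs => runs runs runs a runs runs runs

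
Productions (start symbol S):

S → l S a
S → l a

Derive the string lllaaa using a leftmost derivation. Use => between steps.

S => lSa => llSaa => lllaaa

S => lSa   [S → l S a]
lSa => llSaa   [S → l S a]
llSaa => lllaaa   [S → l a]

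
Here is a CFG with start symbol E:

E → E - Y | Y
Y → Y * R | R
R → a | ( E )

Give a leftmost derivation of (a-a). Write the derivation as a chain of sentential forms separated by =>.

E => Y   [E → Y]
Y => R   [Y → R]
R => (E)   [R → ( E )]
(E) => (E-Y)   [E → E - Y]
(E-Y) => (Y-Y)   [E → Y]
(Y-Y) => (R-Y)   [Y → R]
(R-Y) => (a-Y)   [R → a]
(a-Y) => (a-R)   [Y → R]
(a-R) => (a-a)   [R → a]

E => Y => R => (E) => (E-Y) => (Y-Y) => (R-Y) => (a-Y) => (a-R) => (a-a)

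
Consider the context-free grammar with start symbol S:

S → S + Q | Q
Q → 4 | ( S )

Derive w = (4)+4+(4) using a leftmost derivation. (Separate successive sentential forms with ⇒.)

S ⇒ S+Q ⇒ S+Q+Q ⇒ Q+Q+Q ⇒ (S)+Q+Q ⇒ (Q)+Q+Q ⇒ (4)+Q+Q ⇒ (4)+4+Q ⇒ (4)+4+(S) ⇒ (4)+4+(Q) ⇒ (4)+4+(4)

S ⇒ S+Q   [S → S + Q]
S+Q ⇒ S+Q+Q   [S → S + Q]
S+Q+Q ⇒ Q+Q+Q   [S → Q]
Q+Q+Q ⇒ (S)+Q+Q   [Q → ( S )]
(S)+Q+Q ⇒ (Q)+Q+Q   [S → Q]
(Q)+Q+Q ⇒ (4)+Q+Q   [Q → 4]
(4)+Q+Q ⇒ (4)+4+Q   [Q → 4]
(4)+4+Q ⇒ (4)+4+(S)   [Q → ( S )]
(4)+4+(S) ⇒ (4)+4+(Q)   [S → Q]
(4)+4+(Q) ⇒ (4)+4+(4)   [Q → 4]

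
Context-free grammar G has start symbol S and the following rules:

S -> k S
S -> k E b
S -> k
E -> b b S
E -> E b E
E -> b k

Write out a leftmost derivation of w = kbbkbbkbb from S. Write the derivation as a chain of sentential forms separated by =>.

S => kEb   [S -> k E b]
kEb => kbbSb   [E -> b b S]
kbbSb => kbbkEbb   [S -> k E b]
kbbkEbb => kbbkbbSbb   [E -> b b S]
kbbkbbSbb => kbbkbbkbb   [S -> k]

S => kEb => kbbSb => kbbkEbb => kbbkbbSbb => kbbkbbkbb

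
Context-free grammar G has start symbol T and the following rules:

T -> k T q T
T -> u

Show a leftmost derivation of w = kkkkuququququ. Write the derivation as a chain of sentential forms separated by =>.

T => kTqT   [T -> k T q T]
kTqT => kkTqTqT   [T -> k T q T]
kkTqTqT => kkkTqTqTqT   [T -> k T q T]
kkkTqTqTqT => kkkkTqTqTqTqT   [T -> k T q T]
kkkkTqTqTqTqT => kkkkuqTqTqTqT   [T -> u]
kkkkuqTqTqTqT => kkkkuquqTqTqT   [T -> u]
kkkkuquqTqTqT => kkkkuququqTqT   [T -> u]
kkkkuququqTqT => kkkkuquququqT   [T -> u]
kkkkuquququqT => kkkkuququququ   [T -> u]

T=>kTqT=>kkTqTqT=>kkkTqTqTqT=>kkkkTqTqTqTqT=>kkkkuqTqTqTqT=>kkkkuquqTqTqT=>kkkkuququqTqT=>kkkkuquququqT=>kkkkuququququ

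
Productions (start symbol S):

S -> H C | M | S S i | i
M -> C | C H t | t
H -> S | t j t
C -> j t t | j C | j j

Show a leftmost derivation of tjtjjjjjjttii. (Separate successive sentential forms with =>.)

S => SSi => HCSi => tjtCSi => tjtjCSi => tjtjjCSi => tjtjjjCSi => tjtjjjjCSi => tjtjjjjjCSi => tjtjjjjjjttSi => tjtjjjjjjttii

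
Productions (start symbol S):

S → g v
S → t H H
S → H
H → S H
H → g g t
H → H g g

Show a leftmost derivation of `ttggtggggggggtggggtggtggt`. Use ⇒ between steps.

S ⇒ tHH ⇒ tSHH ⇒ ttHHHH ⇒ ttHggHHH ⇒ ttHggggHHH ⇒ ttHggggggHHH ⇒ ttggtggggggHHH ⇒ ttggtggggggSHHH ⇒ ttggtggggggHHHH ⇒ ttggtggggggHggHHH ⇒ ttggtggggggggtggHHH ⇒ ttggtggggggggtggggtHH ⇒ ttggtggggggggtggggtggtH ⇒ ttggtggggggggtggggtggtggt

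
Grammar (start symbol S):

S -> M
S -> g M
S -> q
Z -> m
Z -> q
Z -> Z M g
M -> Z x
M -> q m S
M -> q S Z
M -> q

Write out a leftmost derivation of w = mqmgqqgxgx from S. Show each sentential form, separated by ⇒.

S ⇒ M ⇒ Zx ⇒ ZMgx ⇒ mMgx ⇒ mqmSgx ⇒ mqmgMgx ⇒ mqmgZxgx ⇒ mqmgZMgxgx ⇒ mqmgqMgxgx ⇒ mqmgqqgxgx

S ⇒ M   [S -> M]
M ⇒ Zx   [M -> Z x]
Zx ⇒ ZMgx   [Z -> Z M g]
ZMgx ⇒ mMgx   [Z -> m]
mMgx ⇒ mqmSgx   [M -> q m S]
mqmSgx ⇒ mqmgMgx   [S -> g M]
mqmgMgx ⇒ mqmgZxgx   [M -> Z x]
mqmgZxgx ⇒ mqmgZMgxgx   [Z -> Z M g]
mqmgZMgxgx ⇒ mqmgqMgxgx   [Z -> q]
mqmgqMgxgx ⇒ mqmgqqgxgx   [M -> q]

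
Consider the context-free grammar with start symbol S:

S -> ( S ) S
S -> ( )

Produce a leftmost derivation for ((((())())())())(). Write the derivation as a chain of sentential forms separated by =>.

S => (S)S => ((S)S)S => (((S)S)S)S => ((((S)S)S)S)S => ((((())S)S)S)S => ((((())())S)S)S => ((((())())())S)S => ((((())())())())S => ((((())())())())()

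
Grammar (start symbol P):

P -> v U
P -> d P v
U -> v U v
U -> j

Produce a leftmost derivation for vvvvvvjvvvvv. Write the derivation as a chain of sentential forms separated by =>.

P => vU => vvUv => vvvUvv => vvvvUvvv => vvvvvUvvvv => vvvvvvUvvvvv => vvvvvvjvvvvv

P => vU   [P -> v U]
vU => vvUv   [U -> v U v]
vvUv => vvvUvv   [U -> v U v]
vvvUvv => vvvvUvvv   [U -> v U v]
vvvvUvvv => vvvvvUvvvv   [U -> v U v]
vvvvvUvvvv => vvvvvvUvvvvv   [U -> v U v]
vvvvvvUvvvvv => vvvvvvjvvvvv   [U -> j]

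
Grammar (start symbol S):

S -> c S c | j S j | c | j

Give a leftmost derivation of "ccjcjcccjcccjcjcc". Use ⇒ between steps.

S ⇒ cSc   [S -> c S c]
cSc ⇒ ccScc   [S -> c S c]
ccScc ⇒ ccjSjcc   [S -> j S j]
ccjSjcc ⇒ ccjcScjcc   [S -> c S c]
ccjcScjcc ⇒ ccjcjSjcjcc   [S -> j S j]
ccjcjSjcjcc ⇒ ccjcjcScjcjcc   [S -> c S c]
ccjcjcScjcjcc ⇒ ccjcjccSccjcjcc   [S -> c S c]
ccjcjccSccjcjcc ⇒ ccjcjcccScccjcjcc   [S -> c S c]
ccjcjcccScccjcjcc ⇒ ccjcjcccjcccjcjcc   [S -> j]

S ⇒ cSc ⇒ ccScc ⇒ ccjSjcc ⇒ ccjcScjcc ⇒ ccjcjSjcjcc ⇒ ccjcjcScjcjcc ⇒ ccjcjccSccjcjcc ⇒ ccjcjcccScccjcjcc ⇒ ccjcjcccjcccjcjcc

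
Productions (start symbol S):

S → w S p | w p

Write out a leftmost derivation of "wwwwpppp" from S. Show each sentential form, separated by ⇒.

S ⇒ wSp ⇒ wwSpp ⇒ wwwSppp ⇒ wwwwpppp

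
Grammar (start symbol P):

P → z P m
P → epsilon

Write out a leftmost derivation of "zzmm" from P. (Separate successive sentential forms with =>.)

P => zPm => zzPmm => zzmm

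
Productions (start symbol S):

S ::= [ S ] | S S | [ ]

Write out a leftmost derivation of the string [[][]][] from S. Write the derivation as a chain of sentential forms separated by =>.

S => SS   [S ::= S S]
SS => [S]S   [S ::= [ S ]]
[S]S => [SS]S   [S ::= S S]
[SS]S => [[]S]S   [S ::= [ ]]
[[]S]S => [[][]]S   [S ::= [ ]]
[[][]]S => [[][]][]   [S ::= [ ]]

S => SS => [S]S => [SS]S => [[]S]S => [[][]]S => [[][]][]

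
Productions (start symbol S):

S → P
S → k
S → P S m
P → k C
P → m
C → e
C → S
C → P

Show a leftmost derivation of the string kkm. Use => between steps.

S => P   [S → P]
P => kC   [P → k C]
kC => kP   [C → P]
kP => kkC   [P → k C]
kkC => kkS   [C → S]
kkS => kkP   [S → P]
kkP => kkm   [P → m]

S => P => kC => kP => kkC => kkS => kkP => kkm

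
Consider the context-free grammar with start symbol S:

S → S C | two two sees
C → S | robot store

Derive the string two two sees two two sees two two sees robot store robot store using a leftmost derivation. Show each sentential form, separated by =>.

S => S C => S C C => two two sees C C => two two sees S C => two two sees S C C => two two sees two two sees C C => two two sees two two sees S C => two two sees two two sees S C C => two two sees two two sees two two sees C C => two two sees two two sees two two sees robot store C => two two sees two two sees two two sees robot store robot store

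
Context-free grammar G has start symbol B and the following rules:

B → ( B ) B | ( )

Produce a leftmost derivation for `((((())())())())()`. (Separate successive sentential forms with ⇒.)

B ⇒ (B)B   [B → ( B ) B]
(B)B ⇒ ((B)B)B   [B → ( B ) B]
((B)B)B ⇒ (((B)B)B)B   [B → ( B ) B]
(((B)B)B)B ⇒ ((((B)B)B)B)B   [B → ( B ) B]
((((B)B)B)B)B ⇒ ((((())B)B)B)B   [B → ( )]
((((())B)B)B)B ⇒ ((((())())B)B)B   [B → ( )]
((((())())B)B)B ⇒ ((((())())())B)B   [B → ( )]
((((())())())B)B ⇒ ((((())())())())B   [B → ( )]
((((())())())())B ⇒ ((((())())())())()   [B → ( )]

B⇒(B)B⇒((B)B)B⇒(((B)B)B)B⇒((((B)B)B)B)B⇒((((())B)B)B)B⇒((((())())B)B)B⇒((((())())())B)B⇒((((())())())())B⇒((((())())())())()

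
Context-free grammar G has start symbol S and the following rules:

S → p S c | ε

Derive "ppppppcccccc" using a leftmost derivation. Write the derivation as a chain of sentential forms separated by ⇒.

S ⇒ pSc ⇒ ppScc ⇒ pppSccc ⇒ ppppScccc ⇒ pppppSccccc ⇒ ppppppScccccc ⇒ ppppppcccccc

S ⇒ pSc   [S → p S c]
pSc ⇒ ppScc   [S → p S c]
ppScc ⇒ pppSccc   [S → p S c]
pppSccc ⇒ ppppScccc   [S → p S c]
ppppScccc ⇒ pppppSccccc   [S → p S c]
pppppSccccc ⇒ ppppppScccccc   [S → p S c]
ppppppScccccc ⇒ ppppppcccccc   [S → ε]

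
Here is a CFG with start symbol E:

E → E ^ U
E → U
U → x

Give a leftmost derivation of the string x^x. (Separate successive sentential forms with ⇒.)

E⇒E^U⇒U^U⇒x^U⇒x^x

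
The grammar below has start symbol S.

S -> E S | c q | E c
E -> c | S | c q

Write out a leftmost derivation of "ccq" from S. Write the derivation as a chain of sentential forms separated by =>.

S => ES => cS => ccq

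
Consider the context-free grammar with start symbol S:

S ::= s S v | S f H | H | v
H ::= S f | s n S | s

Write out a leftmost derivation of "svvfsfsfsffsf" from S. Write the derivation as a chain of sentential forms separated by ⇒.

S ⇒ H   [S ::= H]
H ⇒ Sf   [H ::= S f]
Sf ⇒ SfHf   [S ::= S f H]
SfHf ⇒ HfHf   [S ::= H]
HfHf ⇒ SffHf   [H ::= S f]
SffHf ⇒ SfHffHf   [S ::= S f H]
SfHffHf ⇒ SfHfHffHf   [S ::= S f H]
SfHfHffHf ⇒ SfHfHfHffHf   [S ::= S f H]
SfHfHfHffHf ⇒ sSvfHfHfHffHf   [S ::= s S v]
sSvfHfHfHffHf ⇒ svvfHfHfHffHf   [S ::= v]
svvfHfHfHffHf ⇒ svvfsfHfHffHf   [H ::= s]
svvfsfHfHffHf ⇒ svvfsfsfHffHf   [H ::= s]
svvfsfsfHffHf ⇒ svvfsfsfsffHf   [H ::= s]
svvfsfsfsffHf ⇒ svvfsfsfsffsf   [H ::= s]

S⇒H⇒Sf⇒SfHf⇒HfHf⇒SffHf⇒SfHffHf⇒SfHfHffHf⇒SfHfHfHffHf⇒sSvfHfHfHffHf⇒svvfHfHfHffHf⇒svvfsfHfHffHf⇒svvfsfsfHffHf⇒svvfsfsfsffHf⇒svvfsfsfsffsf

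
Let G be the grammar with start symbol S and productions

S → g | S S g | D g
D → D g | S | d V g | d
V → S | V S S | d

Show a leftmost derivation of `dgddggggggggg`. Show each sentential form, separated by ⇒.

S⇒SSg⇒SSgSg⇒SSgSgSg⇒SSgSgSgSg⇒DgSgSgSgSg⇒dgSgSgSgSg⇒dgDggSgSgSg⇒dgdVgggSgSgSg⇒dgddgggSgSgSg⇒dgddgggggSgSg⇒dgddgggggggSg⇒dgddggggggggg

S ⇒ SSg   [S → S S g]
SSg ⇒ SSgSg   [S → S S g]
SSgSg ⇒ SSgSgSg   [S → S S g]
SSgSgSg ⇒ SSgSgSgSg   [S → S S g]
SSgSgSgSg ⇒ DgSgSgSgSg   [S → D g]
DgSgSgSgSg ⇒ dgSgSgSgSg   [D → d]
dgSgSgSgSg ⇒ dgDggSgSgSg   [S → D g]
dgDggSgSgSg ⇒ dgdVgggSgSgSg   [D → d V g]
dgdVgggSgSgSg ⇒ dgddgggSgSgSg   [V → d]
dgddgggSgSgSg ⇒ dgddgggggSgSg   [S → g]
dgddgggggSgSg ⇒ dgddgggggggSg   [S → g]
dgddgggggggSg ⇒ dgddggggggggg   [S → g]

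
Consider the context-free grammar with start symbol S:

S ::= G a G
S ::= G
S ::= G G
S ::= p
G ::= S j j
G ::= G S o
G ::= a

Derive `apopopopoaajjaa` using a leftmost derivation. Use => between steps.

S => GaG => SjjaG => GaGjjaG => GSoaGjjaG => GSoSoaGjjaG => GSoSoSoaGjjaG => GSoSoSoSoaGjjaG => aSoSoSoSoaGjjaG => apoSoSoSoaGjjaG => apopoSoSoaGjjaG => apopopoSoaGjjaG => apopopopoaGjjaG => apopopopoaajjaG => apopopopoaajjaa

S => GaG   [S ::= G a G]
GaG => SjjaG   [G ::= S j j]
SjjaG => GaGjjaG   [S ::= G a G]
GaGjjaG => GSoaGjjaG   [G ::= G S o]
GSoaGjjaG => GSoSoaGjjaG   [G ::= G S o]
GSoSoaGjjaG => GSoSoSoaGjjaG   [G ::= G S o]
GSoSoSoaGjjaG => GSoSoSoSoaGjjaG   [G ::= G S o]
GSoSoSoSoaGjjaG => aSoSoSoSoaGjjaG   [G ::= a]
aSoSoSoSoaGjjaG => apoSoSoSoaGjjaG   [S ::= p]
apoSoSoSoaGjjaG => apopoSoSoaGjjaG   [S ::= p]
apopoSoSoaGjjaG => apopopoSoaGjjaG   [S ::= p]
apopopoSoaGjjaG => apopopopoaGjjaG   [S ::= p]
apopopopoaGjjaG => apopopopoaajjaG   [G ::= a]
apopopopoaajjaG => apopopopoaajjaa   [G ::= a]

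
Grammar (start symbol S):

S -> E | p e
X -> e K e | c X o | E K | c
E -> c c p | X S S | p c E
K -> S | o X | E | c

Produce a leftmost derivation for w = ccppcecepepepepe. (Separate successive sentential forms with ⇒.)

S ⇒ E ⇒ XSS ⇒ EKSS ⇒ ccpKSS ⇒ ccpSSS ⇒ ccpESS ⇒ ccppcESS ⇒ ccppcXSSSS ⇒ ccppceKeSSSS ⇒ ccppceceSSSS ⇒ ccppcecepeSSS ⇒ ccppcecepepeSS ⇒ ccppcecepepepeS ⇒ ccppcecepepepepe

S ⇒ E   [S -> E]
E ⇒ XSS   [E -> X S S]
XSS ⇒ EKSS   [X -> E K]
EKSS ⇒ ccpKSS   [E -> c c p]
ccpKSS ⇒ ccpSSS   [K -> S]
ccpSSS ⇒ ccpESS   [S -> E]
ccpESS ⇒ ccppcESS   [E -> p c E]
ccppcESS ⇒ ccppcXSSSS   [E -> X S S]
ccppcXSSSS ⇒ ccppceKeSSSS   [X -> e K e]
ccppceKeSSSS ⇒ ccppceceSSSS   [K -> c]
ccppceceSSSS ⇒ ccppcecepeSSS   [S -> p e]
ccppcecepeSSS ⇒ ccppcecepepeSS   [S -> p e]
ccppcecepepeSS ⇒ ccppcecepepepeS   [S -> p e]
ccppcecepepepeS ⇒ ccppcecepepepepe   [S -> p e]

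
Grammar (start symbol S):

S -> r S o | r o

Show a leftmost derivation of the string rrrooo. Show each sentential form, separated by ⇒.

S ⇒ rSo   [S -> r S o]
rSo ⇒ rrSoo   [S -> r S o]
rrSoo ⇒ rrrooo   [S -> r o]

S⇒rSo⇒rrSoo⇒rrrooo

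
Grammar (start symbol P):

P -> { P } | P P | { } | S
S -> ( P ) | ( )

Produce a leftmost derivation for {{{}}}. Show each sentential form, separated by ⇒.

P ⇒ {P} ⇒ {{P}} ⇒ {{{}}}

P ⇒ {P}   [P -> { P }]
{P} ⇒ {{P}}   [P -> { P }]
{{P}} ⇒ {{{}}}   [P -> { }]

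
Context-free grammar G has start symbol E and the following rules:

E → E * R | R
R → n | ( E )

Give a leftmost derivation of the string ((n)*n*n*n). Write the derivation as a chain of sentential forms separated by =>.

E => R   [E → R]
R => (E)   [R → ( E )]
(E) => (E*R)   [E → E * R]
(E*R) => (E*R*R)   [E → E * R]
(E*R*R) => (E*R*R*R)   [E → E * R]
(E*R*R*R) => (R*R*R*R)   [E → R]
(R*R*R*R) => ((E)*R*R*R)   [R → ( E )]
((E)*R*R*R) => ((R)*R*R*R)   [E → R]
((R)*R*R*R) => ((n)*R*R*R)   [R → n]
((n)*R*R*R) => ((n)*n*R*R)   [R → n]
((n)*n*R*R) => ((n)*n*n*R)   [R → n]
((n)*n*n*R) => ((n)*n*n*n)   [R → n]

E => R => (E) => (E*R) => (E*R*R) => (E*R*R*R) => (R*R*R*R) => ((E)*R*R*R) => ((R)*R*R*R) => ((n)*R*R*R) => ((n)*n*R*R) => ((n)*n*n*R) => ((n)*n*n*n)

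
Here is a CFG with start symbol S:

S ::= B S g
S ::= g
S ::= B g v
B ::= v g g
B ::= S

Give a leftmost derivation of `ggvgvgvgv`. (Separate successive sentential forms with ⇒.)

S ⇒ Bgv   [S ::= B g v]
Bgv ⇒ Sgv   [B ::= S]
Sgv ⇒ Bgvgv   [S ::= B g v]
Bgvgv ⇒ Sgvgv   [B ::= S]
Sgvgv ⇒ Bgvgvgv   [S ::= B g v]
Bgvgvgv ⇒ Sgvgvgv   [B ::= S]
Sgvgvgv ⇒ Bgvgvgvgv   [S ::= B g v]
Bgvgvgvgv ⇒ Sgvgvgvgv   [B ::= S]
Sgvgvgvgv ⇒ ggvgvgvgv   [S ::= g]

S⇒Bgv⇒Sgv⇒Bgvgv⇒Sgvgv⇒Bgvgvgv⇒Sgvgvgv⇒Bgvgvgvgv⇒Sgvgvgvgv⇒ggvgvgvgv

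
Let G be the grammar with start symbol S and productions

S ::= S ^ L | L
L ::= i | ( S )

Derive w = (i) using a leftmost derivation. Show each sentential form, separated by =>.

S=>L=>(S)=>(L)=>(i)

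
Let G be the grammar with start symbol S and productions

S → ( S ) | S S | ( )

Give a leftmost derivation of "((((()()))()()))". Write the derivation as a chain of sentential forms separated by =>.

S => (S) => ((S)) => ((SS)) => ((SSS)) => (((S)SS)) => ((((S))SS)) => ((((SS))SS)) => ((((()S))SS)) => ((((()()))SS)) => ((((()()))()S)) => ((((()()))()()))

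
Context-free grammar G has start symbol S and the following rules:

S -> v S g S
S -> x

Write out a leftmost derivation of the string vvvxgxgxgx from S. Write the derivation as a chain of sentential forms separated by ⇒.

S⇒vSgS⇒vvSgSgS⇒vvvSgSgSgS⇒vvvxgSgSgS⇒vvvxgxgSgS⇒vvvxgxgxgS⇒vvvxgxgxgx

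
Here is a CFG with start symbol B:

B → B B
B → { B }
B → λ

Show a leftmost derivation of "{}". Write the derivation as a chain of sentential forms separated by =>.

B => BB => BBB => BBBB => BBBBB => {B}BBBB => {}BBBB => {}BBB => {}BB => {}B => {}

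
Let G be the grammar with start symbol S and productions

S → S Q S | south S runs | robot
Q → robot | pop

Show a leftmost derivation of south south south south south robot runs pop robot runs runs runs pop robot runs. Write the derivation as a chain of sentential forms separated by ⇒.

S ⇒ south S runs ⇒ south S Q S runs ⇒ south south S runs Q S runs ⇒ south south south S runs runs Q S runs ⇒ south south south south S runs runs runs Q S runs ⇒ south south south south S Q S runs runs runs Q S runs ⇒ south south south south south S runs Q S runs runs runs Q S runs ⇒ south south south south south robot runs Q S runs runs runs Q S runs ⇒ south south south south south robot runs pop S runs runs runs Q S runs ⇒ south south south south south robot runs pop robot runs runs runs Q S runs ⇒ south south south south south robot runs pop robot runs runs runs pop S runs ⇒ south south south south south robot runs pop robot runs runs runs pop robot runs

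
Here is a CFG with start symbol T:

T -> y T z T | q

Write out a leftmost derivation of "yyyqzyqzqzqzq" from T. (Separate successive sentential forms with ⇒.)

T ⇒ yTzT   [T -> y T z T]
yTzT ⇒ yyTzTzT   [T -> y T z T]
yyTzTzT ⇒ yyyTzTzTzT   [T -> y T z T]
yyyTzTzTzT ⇒ yyyqzTzTzT   [T -> q]
yyyqzTzTzT ⇒ yyyqzyTzTzTzT   [T -> y T z T]
yyyqzyTzTzTzT ⇒ yyyqzyqzTzTzT   [T -> q]
yyyqzyqzTzTzT ⇒ yyyqzyqzqzTzT   [T -> q]
yyyqzyqzqzTzT ⇒ yyyqzyqzqzqzT   [T -> q]
yyyqzyqzqzqzT ⇒ yyyqzyqzqzqzq   [T -> q]

T ⇒ yTzT ⇒ yyTzTzT ⇒ yyyTzTzTzT ⇒ yyyqzTzTzT ⇒ yyyqzyTzTzTzT ⇒ yyyqzyqzTzTzT ⇒ yyyqzyqzqzTzT ⇒ yyyqzyqzqzqzT ⇒ yyyqzyqzqzqzq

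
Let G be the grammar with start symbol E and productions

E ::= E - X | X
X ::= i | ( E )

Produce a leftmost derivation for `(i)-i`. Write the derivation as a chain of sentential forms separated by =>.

E => E-X => X-X => (E)-X => (X)-X => (i)-X => (i)-i

E => E-X   [E ::= E - X]
E-X => X-X   [E ::= X]
X-X => (E)-X   [X ::= ( E )]
(E)-X => (X)-X   [E ::= X]
(X)-X => (i)-X   [X ::= i]
(i)-X => (i)-i   [X ::= i]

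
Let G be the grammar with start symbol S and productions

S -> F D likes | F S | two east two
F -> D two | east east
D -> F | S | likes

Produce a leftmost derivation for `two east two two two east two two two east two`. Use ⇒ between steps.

S ⇒ F S ⇒ D two S ⇒ S two S ⇒ F S two S ⇒ D two S two S ⇒ S two S two S ⇒ two east two two S two S ⇒ two east two two two east two two S ⇒ two east two two two east two two two east two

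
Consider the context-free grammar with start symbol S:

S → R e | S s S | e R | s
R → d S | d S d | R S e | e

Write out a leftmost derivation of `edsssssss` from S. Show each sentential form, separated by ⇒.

S ⇒ SsS ⇒ SsSsS ⇒ eRsSsS ⇒ edSsSsS ⇒ edSsSsSsS ⇒ edssSsSsS ⇒ edssssSsS ⇒ edssssssS ⇒ edsssssss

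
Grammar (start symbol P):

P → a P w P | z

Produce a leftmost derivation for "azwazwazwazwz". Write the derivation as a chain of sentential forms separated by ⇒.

P ⇒ aPwP ⇒ azwP ⇒ azwaPwP ⇒ azwazwP ⇒ azwazwaPwP ⇒ azwazwazwP ⇒ azwazwazwaPwP ⇒ azwazwazwazwP ⇒ azwazwazwazwz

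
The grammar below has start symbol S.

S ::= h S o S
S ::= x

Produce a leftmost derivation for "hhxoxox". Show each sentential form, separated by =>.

S=>hSoS=>hhSoSoS=>hhxoSoS=>hhxoxoS=>hhxoxox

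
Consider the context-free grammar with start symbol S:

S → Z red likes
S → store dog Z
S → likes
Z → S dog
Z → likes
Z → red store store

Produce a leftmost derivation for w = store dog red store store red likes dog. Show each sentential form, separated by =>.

S => store dog Z => store dog S dog => store dog Z red likes dog => store dog red store store red likes dog

S => store dog Z   [S → store dog Z]
store dog Z => store dog S dog   [Z → S dog]
store dog S dog => store dog Z red likes dog   [S → Z red likes]
store dog Z red likes dog => store dog red store store red likes dog   [Z → red store store]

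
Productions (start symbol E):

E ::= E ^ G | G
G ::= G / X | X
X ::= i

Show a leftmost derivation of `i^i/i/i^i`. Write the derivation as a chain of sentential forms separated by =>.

E => E^G   [E ::= E ^ G]
E^G => E^G^G   [E ::= E ^ G]
E^G^G => G^G^G   [E ::= G]
G^G^G => X^G^G   [G ::= X]
X^G^G => i^G^G   [X ::= i]
i^G^G => i^G/X^G   [G ::= G / X]
i^G/X^G => i^G/X/X^G   [G ::= G / X]
i^G/X/X^G => i^X/X/X^G   [G ::= X]
i^X/X/X^G => i^i/X/X^G   [X ::= i]
i^i/X/X^G => i^i/i/X^G   [X ::= i]
i^i/i/X^G => i^i/i/i^G   [X ::= i]
i^i/i/i^G => i^i/i/i^X   [G ::= X]
i^i/i/i^X => i^i/i/i^i   [X ::= i]

E => E^G => E^G^G => G^G^G => X^G^G => i^G^G => i^G/X^G => i^G/X/X^G => i^X/X/X^G => i^i/X/X^G => i^i/i/X^G => i^i/i/i^G => i^i/i/i^X => i^i/i/i^i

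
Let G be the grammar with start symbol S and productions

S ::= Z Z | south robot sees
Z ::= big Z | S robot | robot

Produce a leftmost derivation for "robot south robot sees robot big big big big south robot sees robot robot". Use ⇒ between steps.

S ⇒ Z Z   [S ::= Z Z]
Z Z ⇒ robot Z   [Z ::= robot]
robot Z ⇒ robot S robot   [Z ::= S robot]
robot S robot ⇒ robot Z Z robot   [S ::= Z Z]
robot Z Z robot ⇒ robot S robot Z robot   [Z ::= S robot]
robot S robot Z robot ⇒ robot south robot sees robot Z robot   [S ::= south robot sees]
robot south robot sees robot Z robot ⇒ robot south robot sees robot big Z robot   [Z ::= big Z]
robot south robot sees robot big Z robot ⇒ robot south robot sees robot big big Z robot   [Z ::= big Z]
robot south robot sees robot big big Z robot ⇒ robot south robot sees robot big big big Z robot   [Z ::= big Z]
robot south robot sees robot big big big Z robot ⇒ robot south robot sees robot big big big big Z robot   [Z ::= big Z]
robot south robot sees robot big big big big Z robot ⇒ robot south robot sees robot big big big big S robot robot   [Z ::= S robot]
robot south robot sees robot big big big big S robot robot ⇒ robot south robot sees robot big big big big south robot sees robot robot   [S ::= south robot sees]

S ⇒ Z Z ⇒ robot Z ⇒ robot S robot ⇒ robot Z Z robot ⇒ robot S robot Z robot ⇒ robot south robot sees robot Z robot ⇒ robot south robot sees robot big Z robot ⇒ robot south robot sees robot big big Z robot ⇒ robot south robot sees robot big big big Z robot ⇒ robot south robot sees robot big big big big Z robot ⇒ robot south robot sees robot big big big big S robot robot ⇒ robot south robot sees robot big big big big south robot sees robot robot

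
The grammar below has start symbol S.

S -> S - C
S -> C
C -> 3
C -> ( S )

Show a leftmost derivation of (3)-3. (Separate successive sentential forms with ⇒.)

S ⇒ S-C ⇒ C-C ⇒ (S)-C ⇒ (C)-C ⇒ (3)-C ⇒ (3)-3

S ⇒ S-C   [S -> S - C]
S-C ⇒ C-C   [S -> C]
C-C ⇒ (S)-C   [C -> ( S )]
(S)-C ⇒ (C)-C   [S -> C]
(C)-C ⇒ (3)-C   [C -> 3]
(3)-C ⇒ (3)-3   [C -> 3]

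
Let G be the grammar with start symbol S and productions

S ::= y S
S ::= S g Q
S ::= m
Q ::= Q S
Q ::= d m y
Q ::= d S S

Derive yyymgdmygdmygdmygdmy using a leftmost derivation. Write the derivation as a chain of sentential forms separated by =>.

S => yS   [S ::= y S]
yS => ySgQ   [S ::= S g Q]
ySgQ => ySgQgQ   [S ::= S g Q]
ySgQgQ => ySgQgQgQ   [S ::= S g Q]
ySgQgQgQ => ySgQgQgQgQ   [S ::= S g Q]
ySgQgQgQgQ => yySgQgQgQgQ   [S ::= y S]
yySgQgQgQgQ => yyySgQgQgQgQ   [S ::= y S]
yyySgQgQgQgQ => yyymgQgQgQgQ   [S ::= m]
yyymgQgQgQgQ => yyymgdmygQgQgQ   [Q ::= d m y]
yyymgdmygQgQgQ => yyymgdmygdmygQgQ   [Q ::= d m y]
yyymgdmygdmygQgQ => yyymgdmygdmygdmygQ   [Q ::= d m y]
yyymgdmygdmygdmygQ => yyymgdmygdmygdmygdmy   [Q ::= d m y]

S=>yS=>ySgQ=>ySgQgQ=>ySgQgQgQ=>ySgQgQgQgQ=>yySgQgQgQgQ=>yyySgQgQgQgQ=>yyymgQgQgQgQ=>yyymgdmygQgQgQ=>yyymgdmygdmygQgQ=>yyymgdmygdmygdmygQ=>yyymgdmygdmygdmygdmy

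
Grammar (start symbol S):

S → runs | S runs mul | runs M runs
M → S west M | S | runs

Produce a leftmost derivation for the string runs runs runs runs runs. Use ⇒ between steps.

S ⇒ runs M runs ⇒ runs S runs ⇒ runs runs M runs runs ⇒ runs runs S runs runs ⇒ runs runs runs runs runs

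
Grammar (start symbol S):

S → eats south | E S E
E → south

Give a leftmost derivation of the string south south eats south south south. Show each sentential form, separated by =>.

S => E S E   [S → E S E]
E S E => south S E   [E → south]
south S E => south E S E E   [S → E S E]
south E S E E => south south S E E   [E → south]
south south S E E => south south eats south E E   [S → eats south]
south south eats south E E => south south eats south south E   [E → south]
south south eats south south E => south south eats south south south   [E → south]

S => E S E => south S E => south E S E E => south south S E E => south south eats south E E => south south eats south south E => south south eats south south south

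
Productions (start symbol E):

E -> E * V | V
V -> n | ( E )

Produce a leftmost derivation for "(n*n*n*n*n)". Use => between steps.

E => V => (E) => (E*V) => (E*V*V) => (E*V*V*V) => (E*V*V*V*V) => (V*V*V*V*V) => (n*V*V*V*V) => (n*n*V*V*V) => (n*n*n*V*V) => (n*n*n*n*V) => (n*n*n*n*n)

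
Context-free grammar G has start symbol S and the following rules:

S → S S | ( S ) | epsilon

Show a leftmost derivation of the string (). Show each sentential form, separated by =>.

S => SS => SSS => SSSS => SSSSS => (S)SSSS => ()SSSS => ()SSS => ()SS => ()S => ()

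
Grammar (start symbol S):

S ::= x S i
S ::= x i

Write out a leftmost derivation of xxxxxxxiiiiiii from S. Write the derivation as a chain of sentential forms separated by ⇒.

S⇒xSi⇒xxSii⇒xxxSiii⇒xxxxSiiii⇒xxxxxSiiiii⇒xxxxxxSiiiiii⇒xxxxxxxiiiiiii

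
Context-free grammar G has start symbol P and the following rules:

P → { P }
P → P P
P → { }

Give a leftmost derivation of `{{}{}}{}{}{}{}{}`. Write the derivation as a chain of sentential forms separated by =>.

P => PP => PPP => PPPP => PPPPP => PPPPPP => {P}PPPPP => {PP}PPPPP => {{}P}PPPPP => {{}{}}PPPPP => {{}{}}{}PPPP => {{}{}}{}{}PPP => {{}{}}{}{}{}PP => {{}{}}{}{}{}{}P => {{}{}}{}{}{}{}{}

P => PP   [P → P P]
PP => PPP   [P → P P]
PPP => PPPP   [P → P P]
PPPP => PPPPP   [P → P P]
PPPPP => PPPPPP   [P → P P]
PPPPPP => {P}PPPPP   [P → { P }]
{P}PPPPP => {PP}PPPPP   [P → P P]
{PP}PPPPP => {{}P}PPPPP   [P → { }]
{{}P}PPPPP => {{}{}}PPPPP   [P → { }]
{{}{}}PPPPP => {{}{}}{}PPPP   [P → { }]
{{}{}}{}PPPP => {{}{}}{}{}PPP   [P → { }]
{{}{}}{}{}PPP => {{}{}}{}{}{}PP   [P → { }]
{{}{}}{}{}{}PP => {{}{}}{}{}{}{}P   [P → { }]
{{}{}}{}{}{}{}P => {{}{}}{}{}{}{}{}   [P → { }]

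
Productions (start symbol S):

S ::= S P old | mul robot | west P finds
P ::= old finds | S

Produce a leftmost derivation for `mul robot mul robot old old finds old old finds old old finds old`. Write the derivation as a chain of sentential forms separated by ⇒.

S ⇒ S P old ⇒ S P old P old ⇒ S P old P old P old ⇒ S P old P old P old P old ⇒ mul robot P old P old P old P old ⇒ mul robot S old P old P old P old ⇒ mul robot mul robot old P old P old P old ⇒ mul robot mul robot old old finds old P old P old ⇒ mul robot mul robot old old finds old old finds old P old ⇒ mul robot mul robot old old finds old old finds old old finds old

S ⇒ S P old   [S ::= S P old]
S P old ⇒ S P old P old   [S ::= S P old]
S P old P old ⇒ S P old P old P old   [S ::= S P old]
S P old P old P old ⇒ S P old P old P old P old   [S ::= S P old]
S P old P old P old P old ⇒ mul robot P old P old P old P old   [S ::= mul robot]
mul robot P old P old P old P old ⇒ mul robot S old P old P old P old   [P ::= S]
mul robot S old P old P old P old ⇒ mul robot mul robot old P old P old P old   [S ::= mul robot]
mul robot mul robot old P old P old P old ⇒ mul robot mul robot old old finds old P old P old   [P ::= old finds]
mul robot mul robot old old finds old P old P old ⇒ mul robot mul robot old old finds old old finds old P old   [P ::= old finds]
mul robot mul robot old old finds old old finds old P old ⇒ mul robot mul robot old old finds old old finds old old finds old   [P ::= old finds]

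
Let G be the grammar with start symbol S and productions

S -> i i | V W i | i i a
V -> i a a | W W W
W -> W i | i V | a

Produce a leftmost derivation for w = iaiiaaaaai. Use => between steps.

S => VWi => WWWWi => iVWWWi => iWWWWWWi => iWiWWWWWi => iWiiWWWWWi => iaiiWWWWWi => iaiiaWWWWi => iaiiaaWWWi => iaiiaaaWWi => iaiiaaaaWi => iaiiaaaaai

S => VWi   [S -> V W i]
VWi => WWWWi   [V -> W W W]
WWWWi => iVWWWi   [W -> i V]
iVWWWi => iWWWWWWi   [V -> W W W]
iWWWWWWi => iWiWWWWWi   [W -> W i]
iWiWWWWWi => iWiiWWWWWi   [W -> W i]
iWiiWWWWWi => iaiiWWWWWi   [W -> a]
iaiiWWWWWi => iaiiaWWWWi   [W -> a]
iaiiaWWWWi => iaiiaaWWWi   [W -> a]
iaiiaaWWWi => iaiiaaaWWi   [W -> a]
iaiiaaaWWi => iaiiaaaaWi   [W -> a]
iaiiaaaaWi => iaiiaaaaai   [W -> a]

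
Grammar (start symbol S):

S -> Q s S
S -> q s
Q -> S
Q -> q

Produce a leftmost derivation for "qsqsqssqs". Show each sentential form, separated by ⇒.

S ⇒ QsS   [S -> Q s S]
QsS ⇒ qsS   [Q -> q]
qsS ⇒ qsQsS   [S -> Q s S]
qsQsS ⇒ qsSsS   [Q -> S]
qsSsS ⇒ qsQsSsS   [S -> Q s S]
qsQsSsS ⇒ qsqsSsS   [Q -> q]
qsqsSsS ⇒ qsqsqssS   [S -> q s]
qsqsqssS ⇒ qsqsqssqs   [S -> q s]

S ⇒ QsS ⇒ qsS ⇒ qsQsS ⇒ qsSsS ⇒ qsQsSsS ⇒ qsqsSsS ⇒ qsqsqssS ⇒ qsqsqssqs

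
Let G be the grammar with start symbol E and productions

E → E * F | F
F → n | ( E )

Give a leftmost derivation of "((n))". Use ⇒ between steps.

E ⇒ F ⇒ (E) ⇒ (F) ⇒ ((E)) ⇒ ((F)) ⇒ ((n))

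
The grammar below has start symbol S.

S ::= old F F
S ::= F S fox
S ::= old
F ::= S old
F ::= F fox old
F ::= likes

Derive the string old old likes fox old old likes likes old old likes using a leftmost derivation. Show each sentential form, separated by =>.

S => old F F   [S ::= old F F]
old F F => old S old F   [F ::= S old]
old S old F => old old F F old F   [S ::= old F F]
old old F F old F => old old F fox old F old F   [F ::= F fox old]
old old F fox old F old F => old old likes fox old F old F   [F ::= likes]
old old likes fox old F old F => old old likes fox old S old old F   [F ::= S old]
old old likes fox old S old old F => old old likes fox old old F F old old F   [S ::= old F F]
old old likes fox old old F F old old F => old old likes fox old old likes F old old F   [F ::= likes]
old old likes fox old old likes F old old F => old old likes fox old old likes likes old old F   [F ::= likes]
old old likes fox old old likes likes old old F => old old likes fox old old likes likes old old likes   [F ::= likes]

S => old F F => old S old F => old old F F old F => old old F fox old F old F => old old likes fox old F old F => old old likes fox old S old old F => old old likes fox old old F F old old F => old old likes fox old old likes F old old F => old old likes fox old old likes likes old old F => old old likes fox old old likes likes old old likes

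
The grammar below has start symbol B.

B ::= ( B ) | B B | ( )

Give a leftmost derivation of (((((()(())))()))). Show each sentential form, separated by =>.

B => (B)   [B ::= ( B )]
(B) => ((B))   [B ::= ( B )]
((B)) => (((B)))   [B ::= ( B )]
(((B))) => (((BB)))   [B ::= B B]
(((BB))) => ((((B)B)))   [B ::= ( B )]
((((B)B))) => (((((B))B)))   [B ::= ( B )]
(((((B))B))) => (((((BB))B)))   [B ::= B B]
(((((BB))B))) => (((((()B))B)))   [B ::= ( )]
(((((()B))B))) => (((((()(B)))B)))   [B ::= ( B )]
(((((()(B)))B))) => (((((()(())))B)))   [B ::= ( )]
(((((()(())))B))) => (((((()(())))())))   [B ::= ( )]

B=>(B)=>((B))=>(((B)))=>(((BB)))=>((((B)B)))=>(((((B))B)))=>(((((BB))B)))=>(((((()B))B)))=>(((((()(B)))B)))=>(((((()(())))B)))=>(((((()(())))())))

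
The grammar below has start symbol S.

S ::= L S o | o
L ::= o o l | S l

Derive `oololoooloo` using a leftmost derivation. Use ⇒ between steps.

S ⇒ LSo ⇒ SlSo ⇒ LSolSo ⇒ oolSolSo ⇒ oolLSoolSo ⇒ oolSlSoolSo ⇒ oololSoolSo ⇒ oololooolSo ⇒ oololoooloo

S ⇒ LSo   [S ::= L S o]
LSo ⇒ SlSo   [L ::= S l]
SlSo ⇒ LSolSo   [S ::= L S o]
LSolSo ⇒ oolSolSo   [L ::= o o l]
oolSolSo ⇒ oolLSoolSo   [S ::= L S o]
oolLSoolSo ⇒ oolSlSoolSo   [L ::= S l]
oolSlSoolSo ⇒ oololSoolSo   [S ::= o]
oololSoolSo ⇒ oololooolSo   [S ::= o]
oololooolSo ⇒ oololoooloo   [S ::= o]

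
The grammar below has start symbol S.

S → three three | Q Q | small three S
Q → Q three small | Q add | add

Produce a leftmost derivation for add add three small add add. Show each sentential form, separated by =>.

S => Q Q => add Q => add Q add => add Q add add => add Q three small add add => add add three small add add

S => Q Q   [S → Q Q]
Q Q => add Q   [Q → add]
add Q => add Q add   [Q → Q add]
add Q add => add Q add add   [Q → Q add]
add Q add add => add Q three small add add   [Q → Q three small]
add Q three small add add => add add three small add add   [Q → add]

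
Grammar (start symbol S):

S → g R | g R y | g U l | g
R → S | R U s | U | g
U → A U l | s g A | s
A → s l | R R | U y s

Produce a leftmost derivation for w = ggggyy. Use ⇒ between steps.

S ⇒ gRy ⇒ gSy ⇒ ggRy ⇒ ggSy ⇒ gggRyy ⇒ ggggyy

S ⇒ gRy   [S → g R y]
gRy ⇒ gSy   [R → S]
gSy ⇒ ggRy   [S → g R]
ggRy ⇒ ggSy   [R → S]
ggSy ⇒ gggRyy   [S → g R y]
gggRyy ⇒ ggggyy   [R → g]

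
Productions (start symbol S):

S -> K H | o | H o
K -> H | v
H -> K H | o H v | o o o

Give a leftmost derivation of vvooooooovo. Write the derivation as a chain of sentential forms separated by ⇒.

S ⇒ Ho ⇒ KHo ⇒ HHo ⇒ KHHo ⇒ vHHo ⇒ vKHHo ⇒ vvHHo ⇒ vvoooHo ⇒ vvooooHvo ⇒ vvooooooovo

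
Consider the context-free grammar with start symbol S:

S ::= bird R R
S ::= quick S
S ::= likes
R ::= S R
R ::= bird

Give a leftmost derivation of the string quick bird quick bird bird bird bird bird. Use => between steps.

S => quick S => quick bird R R => quick bird S R R => quick bird quick S R R => quick bird quick bird R R R R => quick bird quick bird bird R R R => quick bird quick bird bird bird R R => quick bird quick bird bird bird bird R => quick bird quick bird bird bird bird bird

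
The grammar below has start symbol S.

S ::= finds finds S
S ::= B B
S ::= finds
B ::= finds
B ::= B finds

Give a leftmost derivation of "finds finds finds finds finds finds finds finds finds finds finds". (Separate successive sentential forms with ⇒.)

S ⇒ finds finds S ⇒ finds finds B B ⇒ finds finds B finds B ⇒ finds finds B finds finds B ⇒ finds finds B finds finds finds B ⇒ finds finds B finds finds finds finds B ⇒ finds finds B finds finds finds finds finds B ⇒ finds finds B finds finds finds finds finds finds B ⇒ finds finds B finds finds finds finds finds finds finds B ⇒ finds finds finds finds finds finds finds finds finds finds B ⇒ finds finds finds finds finds finds finds finds finds finds finds

S ⇒ finds finds S   [S ::= finds finds S]
finds finds S ⇒ finds finds B B   [S ::= B B]
finds finds B B ⇒ finds finds B finds B   [B ::= B finds]
finds finds B finds B ⇒ finds finds B finds finds B   [B ::= B finds]
finds finds B finds finds B ⇒ finds finds B finds finds finds B   [B ::= B finds]
finds finds B finds finds finds B ⇒ finds finds B finds finds finds finds B   [B ::= B finds]
finds finds B finds finds finds finds B ⇒ finds finds B finds finds finds finds finds B   [B ::= B finds]
finds finds B finds finds finds finds finds B ⇒ finds finds B finds finds finds finds finds finds B   [B ::= B finds]
finds finds B finds finds finds finds finds finds B ⇒ finds finds B finds finds finds finds finds finds finds B   [B ::= B finds]
finds finds B finds finds finds finds finds finds finds B ⇒ finds finds finds finds finds finds finds finds finds finds B   [B ::= finds]
finds finds finds finds finds finds finds finds finds finds B ⇒ finds finds finds finds finds finds finds finds finds finds finds   [B ::= finds]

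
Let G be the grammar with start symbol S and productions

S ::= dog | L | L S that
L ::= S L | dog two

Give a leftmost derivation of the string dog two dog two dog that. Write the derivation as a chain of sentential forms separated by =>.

S => L S that => S L S that => L L S that => dog two L S that => dog two dog two S that => dog two dog two dog that

S => L S that   [S ::= L S that]
L S that => S L S that   [L ::= S L]
S L S that => L L S that   [S ::= L]
L L S that => dog two L S that   [L ::= dog two]
dog two L S that => dog two dog two S that   [L ::= dog two]
dog two dog two S that => dog two dog two dog that   [S ::= dog]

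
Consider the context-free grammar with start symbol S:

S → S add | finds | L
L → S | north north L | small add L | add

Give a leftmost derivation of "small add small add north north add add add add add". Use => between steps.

S => S add   [S → S add]
S add => S add add   [S → S add]
S add add => S add add add   [S → S add]
S add add add => L add add add   [S → L]
L add add add => small add L add add add   [L → small add L]
small add L add add add => small add small add L add add add   [L → small add L]
small add small add L add add add => small add small add S add add add   [L → S]
small add small add S add add add => small add small add S add add add add   [S → S add]
small add small add S add add add add => small add small add L add add add add   [S → L]
small add small add L add add add add => small add small add north north L add add add add   [L → north north L]
small add small add north north L add add add add => small add small add north north add add add add add   [L → add]

S => S add => S add add => S add add add => L add add add => small add L add add add => small add small add L add add add => small add small add S add add add => small add small add S add add add add => small add small add L add add add add => small add small add north north L add add add add => small add small add north north add add add add add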